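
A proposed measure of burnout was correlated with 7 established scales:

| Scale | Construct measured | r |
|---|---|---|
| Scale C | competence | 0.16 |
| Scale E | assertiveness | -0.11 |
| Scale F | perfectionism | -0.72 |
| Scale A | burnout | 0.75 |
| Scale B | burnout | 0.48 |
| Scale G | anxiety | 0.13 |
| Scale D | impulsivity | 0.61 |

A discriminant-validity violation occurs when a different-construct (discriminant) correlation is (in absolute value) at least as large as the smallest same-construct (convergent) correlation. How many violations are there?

2

Convergent (same construct = burnout): Scale A, Scale B.
Smallest convergent = 0.48. Discriminant |r|: 0.16, 0.11, 0.72, 0.13, 0.61; count ≥ 0.48 → 2.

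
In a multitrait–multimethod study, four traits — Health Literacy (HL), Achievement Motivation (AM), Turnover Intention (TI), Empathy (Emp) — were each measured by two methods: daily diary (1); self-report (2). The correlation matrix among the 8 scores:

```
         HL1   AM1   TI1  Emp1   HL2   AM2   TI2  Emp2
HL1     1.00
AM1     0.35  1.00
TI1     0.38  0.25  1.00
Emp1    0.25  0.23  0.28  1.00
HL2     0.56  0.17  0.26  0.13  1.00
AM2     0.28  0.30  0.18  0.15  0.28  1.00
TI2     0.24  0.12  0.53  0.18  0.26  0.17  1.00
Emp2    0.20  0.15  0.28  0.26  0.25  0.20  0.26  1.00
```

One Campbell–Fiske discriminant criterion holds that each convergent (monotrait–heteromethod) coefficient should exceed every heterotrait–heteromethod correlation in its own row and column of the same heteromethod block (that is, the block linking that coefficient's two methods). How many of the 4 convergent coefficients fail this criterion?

1

Each convergent coefficient versus the relevant comparison correlations:
HL (methods 1·2): 0.56 vs {0.28, 0.17, 0.24, 0.26, 0.20, 0.13} → pass.
AM (methods 1·2): 0.30 vs {0.17, 0.28, 0.12, 0.18, 0.15, 0.15} → pass.
TI (methods 1·2): 0.53 vs {0.26, 0.24, 0.18, 0.12, 0.28, 0.18} → pass.
Emp (methods 1·2): 0.26 vs {0.13, 0.20, 0.15, 0.15, 0.18, 0.28} → fail.
1 of 4 fail.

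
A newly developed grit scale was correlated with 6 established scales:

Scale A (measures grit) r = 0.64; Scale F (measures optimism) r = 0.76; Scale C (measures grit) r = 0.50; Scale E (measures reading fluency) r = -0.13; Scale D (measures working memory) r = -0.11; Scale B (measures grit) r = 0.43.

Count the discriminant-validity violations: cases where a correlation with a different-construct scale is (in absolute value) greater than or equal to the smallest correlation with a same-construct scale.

1

Convergent (same construct = grit): Scale A, Scale C, Scale B.
Smallest convergent = 0.43. Discriminant |r|: 0.76, 0.13, 0.11; count ≥ 0.43 → 1.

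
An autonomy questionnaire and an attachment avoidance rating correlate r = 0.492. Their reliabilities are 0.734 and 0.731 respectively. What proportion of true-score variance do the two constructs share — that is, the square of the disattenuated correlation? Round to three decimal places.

Disattenuated r = 0.492 / √(0.734 × 0.731) = 0.492 / 0.7325 = 0.6717.
Shared true-score variance = 0.6717² = 0.4512 ≈ 0.451.

0.451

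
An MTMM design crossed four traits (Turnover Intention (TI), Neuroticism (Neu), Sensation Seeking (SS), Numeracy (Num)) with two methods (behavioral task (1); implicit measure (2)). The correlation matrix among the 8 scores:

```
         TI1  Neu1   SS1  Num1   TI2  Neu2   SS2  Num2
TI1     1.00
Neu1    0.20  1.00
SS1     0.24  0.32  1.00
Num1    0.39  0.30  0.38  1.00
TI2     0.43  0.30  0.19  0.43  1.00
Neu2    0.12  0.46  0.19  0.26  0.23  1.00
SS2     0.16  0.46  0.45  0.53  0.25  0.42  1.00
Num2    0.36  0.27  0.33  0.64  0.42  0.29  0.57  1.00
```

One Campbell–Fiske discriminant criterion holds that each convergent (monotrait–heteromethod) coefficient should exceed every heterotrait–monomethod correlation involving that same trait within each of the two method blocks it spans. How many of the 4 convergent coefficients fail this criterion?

1

Convergent coefficients and their comparison sets:
TI (methods 1·2): 0.43 vs {0.20, 0.23, 0.24, 0.25, 0.39, 0.42} → pass.
Neu (methods 1·2): 0.46 vs {0.20, 0.23, 0.32, 0.42, 0.30, 0.29} → pass.
SS (methods 1·2): 0.45 vs {0.24, 0.25, 0.32, 0.42, 0.38, 0.57} → fail.
Num (methods 1·2): 0.64 vs {0.39, 0.42, 0.30, 0.29, 0.38, 0.57} → pass.
1 of 4 fail.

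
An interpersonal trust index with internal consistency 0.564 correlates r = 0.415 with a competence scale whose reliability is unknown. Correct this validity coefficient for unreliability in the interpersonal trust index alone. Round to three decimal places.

0.553

Single correction: r_c = r_obs / √r_xx = 0.415 / √0.564 = 0.415 / 0.7510 ≈ 0.553.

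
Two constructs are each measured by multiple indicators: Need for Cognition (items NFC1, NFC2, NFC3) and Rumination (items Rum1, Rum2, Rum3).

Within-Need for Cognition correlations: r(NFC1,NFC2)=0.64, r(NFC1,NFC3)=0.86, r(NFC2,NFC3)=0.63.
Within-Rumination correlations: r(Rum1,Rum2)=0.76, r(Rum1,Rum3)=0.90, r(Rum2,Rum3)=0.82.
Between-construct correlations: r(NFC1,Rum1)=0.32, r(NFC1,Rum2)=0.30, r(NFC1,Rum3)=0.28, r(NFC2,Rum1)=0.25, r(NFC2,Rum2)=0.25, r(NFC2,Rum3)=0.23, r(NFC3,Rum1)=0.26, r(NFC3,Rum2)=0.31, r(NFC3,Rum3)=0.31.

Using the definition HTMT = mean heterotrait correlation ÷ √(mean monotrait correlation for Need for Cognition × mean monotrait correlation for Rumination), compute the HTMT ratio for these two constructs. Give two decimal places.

0.36

Between-construct mean = 2.51/9 = 0.2789.
Mean within-NFC = 2.13/3 = 0.7100; mean within-Rum = 2.48/3 = 0.8267.
Geometric mean = √(0.7100 × 0.8267) = 0.7661.
HTMT = 0.2789 / 0.7661 = 0.36.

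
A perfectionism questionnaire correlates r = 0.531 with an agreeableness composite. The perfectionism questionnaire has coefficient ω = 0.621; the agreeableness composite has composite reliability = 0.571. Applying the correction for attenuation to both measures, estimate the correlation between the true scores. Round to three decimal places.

r_true = r_obs / √(r_xx · r_yy) = 0.531 / √(0.621 × 0.571) = 0.531 / √0.354591 = 0.531 / 0.5955 ≈ 0.892.

0.892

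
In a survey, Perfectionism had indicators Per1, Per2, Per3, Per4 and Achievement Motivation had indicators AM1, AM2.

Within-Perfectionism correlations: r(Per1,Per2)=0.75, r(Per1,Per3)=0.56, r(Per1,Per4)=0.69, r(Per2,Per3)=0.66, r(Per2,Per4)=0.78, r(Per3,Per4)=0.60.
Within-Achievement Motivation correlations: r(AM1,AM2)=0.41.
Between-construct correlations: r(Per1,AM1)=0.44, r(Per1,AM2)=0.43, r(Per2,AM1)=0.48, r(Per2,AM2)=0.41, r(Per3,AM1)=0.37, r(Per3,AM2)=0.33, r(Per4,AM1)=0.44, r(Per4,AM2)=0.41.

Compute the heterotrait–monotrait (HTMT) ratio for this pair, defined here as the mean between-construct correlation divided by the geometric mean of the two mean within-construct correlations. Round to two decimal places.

Mean heterotrait r = 3.31/8 = 0.4138.
Mean within-Per = 4.04/6 = 0.6733; mean within-AM = 0.41/1 = 0.4100.
Geometric mean = √(0.6733 × 0.4100) = 0.5254.
HTMT = 0.4138 / 0.5254 = 0.79.

0.79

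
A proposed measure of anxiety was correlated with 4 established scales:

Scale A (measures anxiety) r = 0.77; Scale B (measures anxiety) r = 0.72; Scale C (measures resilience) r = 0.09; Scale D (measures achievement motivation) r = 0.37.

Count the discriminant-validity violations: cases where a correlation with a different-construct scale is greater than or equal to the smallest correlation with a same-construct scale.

Convergent (same construct = anxiety): Scale A, Scale B.
Smallest convergent = 0.72. Discriminant values: 0.09, 0.37; count ≥ 0.72 → 0.

0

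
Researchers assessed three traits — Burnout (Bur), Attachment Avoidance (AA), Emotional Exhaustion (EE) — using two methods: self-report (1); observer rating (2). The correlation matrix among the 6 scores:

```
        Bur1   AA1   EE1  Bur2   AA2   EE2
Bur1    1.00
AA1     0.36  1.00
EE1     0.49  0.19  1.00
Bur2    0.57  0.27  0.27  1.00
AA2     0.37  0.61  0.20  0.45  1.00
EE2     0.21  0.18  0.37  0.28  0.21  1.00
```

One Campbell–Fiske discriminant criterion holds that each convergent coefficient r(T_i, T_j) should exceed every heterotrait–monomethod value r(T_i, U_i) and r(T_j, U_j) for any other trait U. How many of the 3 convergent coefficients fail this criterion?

Convergent coefficients and their comparison sets:
Bur (methods 1·2): 0.57 vs {0.36, 0.45, 0.49, 0.28} → pass.
AA (methods 1·2): 0.61 vs {0.36, 0.45, 0.19, 0.21} → pass.
EE (methods 1·2): 0.37 vs {0.49, 0.28, 0.19, 0.21} → fail.
1 of 3 fail.

1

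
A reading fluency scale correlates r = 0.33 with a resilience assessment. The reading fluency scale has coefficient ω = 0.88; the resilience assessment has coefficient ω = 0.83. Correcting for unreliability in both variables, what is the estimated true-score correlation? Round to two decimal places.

r_true = r_obs / √(r_xx · r_yy) = 0.33 / √(0.88 × 0.83) = 0.33 / √0.7304 = 0.33 / 0.8546 ≈ 0.39.

0.39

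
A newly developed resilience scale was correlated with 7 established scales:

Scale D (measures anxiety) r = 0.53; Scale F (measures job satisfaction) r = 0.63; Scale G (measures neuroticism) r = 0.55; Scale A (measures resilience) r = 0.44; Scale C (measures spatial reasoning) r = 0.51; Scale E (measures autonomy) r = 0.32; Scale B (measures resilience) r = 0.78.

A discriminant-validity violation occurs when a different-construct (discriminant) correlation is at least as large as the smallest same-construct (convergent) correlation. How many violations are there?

Convergent (same construct = resilience): Scale A, Scale B.
Smallest convergent = 0.44. Discriminant values: 0.53, 0.63, 0.55, 0.51, 0.32; count ≥ 0.44 → 4.

4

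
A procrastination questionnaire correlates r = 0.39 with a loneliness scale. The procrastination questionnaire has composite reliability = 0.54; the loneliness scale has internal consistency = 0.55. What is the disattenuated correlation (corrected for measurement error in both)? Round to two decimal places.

0.72

r_true = r_obs / √(r_xx · r_yy) = 0.39 / √(0.54 × 0.55) = 0.39 / √0.2970 = 0.39 / 0.5450 ≈ 0.72.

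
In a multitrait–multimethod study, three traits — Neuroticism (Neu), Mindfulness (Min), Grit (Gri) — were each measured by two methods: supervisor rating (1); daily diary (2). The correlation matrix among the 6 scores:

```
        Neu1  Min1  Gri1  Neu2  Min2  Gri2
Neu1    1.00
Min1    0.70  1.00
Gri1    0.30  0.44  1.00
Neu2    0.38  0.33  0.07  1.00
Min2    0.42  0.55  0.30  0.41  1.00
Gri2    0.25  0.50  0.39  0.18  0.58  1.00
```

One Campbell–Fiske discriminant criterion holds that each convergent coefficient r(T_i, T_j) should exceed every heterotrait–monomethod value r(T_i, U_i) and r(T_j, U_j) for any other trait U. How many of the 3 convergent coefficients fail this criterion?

3

Checking each validity diagonal entry against its comparison values:
Neu (methods 1·2): 0.38 vs {0.70, 0.41, 0.30, 0.18} → fail.
Min (methods 1·2): 0.55 vs {0.70, 0.41, 0.44, 0.58} → fail.
Gri (methods 1·2): 0.39 vs {0.30, 0.18, 0.44, 0.58} → fail.
3 of 3 fail.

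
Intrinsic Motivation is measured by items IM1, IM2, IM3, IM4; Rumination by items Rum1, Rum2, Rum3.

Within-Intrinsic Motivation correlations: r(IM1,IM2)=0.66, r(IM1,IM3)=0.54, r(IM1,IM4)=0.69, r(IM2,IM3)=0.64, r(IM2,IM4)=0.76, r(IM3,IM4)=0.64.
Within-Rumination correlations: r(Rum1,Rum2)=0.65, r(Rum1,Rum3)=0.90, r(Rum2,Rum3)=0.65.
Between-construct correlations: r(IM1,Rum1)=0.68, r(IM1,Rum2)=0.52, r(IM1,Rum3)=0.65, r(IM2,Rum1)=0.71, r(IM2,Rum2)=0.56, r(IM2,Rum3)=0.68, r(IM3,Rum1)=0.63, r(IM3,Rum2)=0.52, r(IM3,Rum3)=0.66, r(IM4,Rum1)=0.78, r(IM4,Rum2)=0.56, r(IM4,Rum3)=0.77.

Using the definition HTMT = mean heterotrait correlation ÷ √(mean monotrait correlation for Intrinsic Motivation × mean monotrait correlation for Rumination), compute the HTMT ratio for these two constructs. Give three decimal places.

Mean heterotrait r = 7.72/12 = 0.6433.
Mean within-IM = 3.93/6 = 0.6550; mean within-Rum = 2.20/3 = 0.7333.
Geometric mean = √(0.6550 × 0.7333) = 0.6930.
HTMT = 0.6433 / 0.6930 = 0.928.

0.928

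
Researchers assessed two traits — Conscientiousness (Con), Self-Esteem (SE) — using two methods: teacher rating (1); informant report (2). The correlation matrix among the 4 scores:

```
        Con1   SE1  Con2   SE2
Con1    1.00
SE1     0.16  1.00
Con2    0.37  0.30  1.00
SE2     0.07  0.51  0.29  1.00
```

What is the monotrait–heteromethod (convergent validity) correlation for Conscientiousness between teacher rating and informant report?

Same trait (Con), different methods: r(Con1, Con2) = 0.37.

0.37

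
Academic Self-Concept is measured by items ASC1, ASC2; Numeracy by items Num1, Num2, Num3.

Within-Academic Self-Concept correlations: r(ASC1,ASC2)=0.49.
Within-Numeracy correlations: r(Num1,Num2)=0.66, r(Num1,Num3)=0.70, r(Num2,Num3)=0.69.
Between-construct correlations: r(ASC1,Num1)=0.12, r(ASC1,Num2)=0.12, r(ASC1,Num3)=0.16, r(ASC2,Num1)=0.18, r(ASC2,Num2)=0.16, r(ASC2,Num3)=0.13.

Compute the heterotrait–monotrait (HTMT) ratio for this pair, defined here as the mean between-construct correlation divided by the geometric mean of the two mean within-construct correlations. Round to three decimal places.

Mean between = 0.87/6 = 0.1450.
Mean within-ASC = 0.49/1 = 0.4900; mean within-Num = 2.05/3 = 0.6833.
Geometric mean = √(0.4900 × 0.6833) = 0.5786.
HTMT = 0.1450 / 0.5786 = 0.251.

0.251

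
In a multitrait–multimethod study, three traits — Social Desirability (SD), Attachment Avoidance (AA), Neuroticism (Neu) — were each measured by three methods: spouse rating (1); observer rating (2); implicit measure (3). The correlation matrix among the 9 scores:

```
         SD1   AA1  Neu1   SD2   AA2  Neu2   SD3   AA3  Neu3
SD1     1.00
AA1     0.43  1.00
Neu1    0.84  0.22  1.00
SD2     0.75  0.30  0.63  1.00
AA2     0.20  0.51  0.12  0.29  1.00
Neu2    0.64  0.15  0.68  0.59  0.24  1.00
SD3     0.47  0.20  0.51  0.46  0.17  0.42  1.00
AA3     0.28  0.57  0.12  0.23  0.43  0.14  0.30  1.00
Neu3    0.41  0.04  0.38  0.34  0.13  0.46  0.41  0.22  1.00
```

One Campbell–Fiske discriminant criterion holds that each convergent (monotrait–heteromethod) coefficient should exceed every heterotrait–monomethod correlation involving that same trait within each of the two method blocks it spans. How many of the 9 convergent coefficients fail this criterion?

6

Convergent coefficients and their comparison sets:
SD (methods 1·2): 0.75 vs {0.43, 0.29, 0.84, 0.59} → fail.
SD (methods 1·3): 0.47 vs {0.43, 0.30, 0.84, 0.41} → fail.
SD (methods 2·3): 0.46 vs {0.29, 0.30, 0.59, 0.41} → fail.
AA (methods 1·2): 0.51 vs {0.43, 0.29, 0.22, 0.24} → pass.
AA (methods 1·3): 0.57 vs {0.43, 0.30, 0.22, 0.22} → pass.
AA (methods 2·3): 0.43 vs {0.29, 0.30, 0.24, 0.22} → pass.
Neu (methods 1·2): 0.68 vs {0.84, 0.59, 0.22, 0.24} → fail.
Neu (methods 1·3): 0.38 vs {0.84, 0.41, 0.22, 0.22} → fail.
Neu (methods 2·3): 0.46 vs {0.59, 0.41, 0.24, 0.22} → fail.
6 of 9 fail.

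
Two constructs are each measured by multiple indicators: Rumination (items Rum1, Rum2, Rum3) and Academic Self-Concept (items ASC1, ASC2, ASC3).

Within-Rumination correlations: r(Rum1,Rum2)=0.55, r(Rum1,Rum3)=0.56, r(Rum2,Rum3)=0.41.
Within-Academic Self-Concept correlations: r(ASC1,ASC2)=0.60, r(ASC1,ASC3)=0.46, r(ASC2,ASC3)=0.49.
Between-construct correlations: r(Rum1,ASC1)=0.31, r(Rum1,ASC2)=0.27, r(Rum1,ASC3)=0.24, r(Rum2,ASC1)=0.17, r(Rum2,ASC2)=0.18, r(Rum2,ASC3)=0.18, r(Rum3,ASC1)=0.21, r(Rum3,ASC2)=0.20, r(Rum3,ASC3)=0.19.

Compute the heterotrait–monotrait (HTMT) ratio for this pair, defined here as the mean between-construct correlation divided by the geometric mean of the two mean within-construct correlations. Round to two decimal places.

0.42

Between-construct mean = 1.95/9 = 0.2167.
Mean within-Rum = 1.52/3 = 0.5067; mean within-ASC = 1.55/3 = 0.5167.
Geometric mean = √(0.5067 × 0.5167) = 0.5117.
HTMT = 0.2167 / 0.5117 = 0.42.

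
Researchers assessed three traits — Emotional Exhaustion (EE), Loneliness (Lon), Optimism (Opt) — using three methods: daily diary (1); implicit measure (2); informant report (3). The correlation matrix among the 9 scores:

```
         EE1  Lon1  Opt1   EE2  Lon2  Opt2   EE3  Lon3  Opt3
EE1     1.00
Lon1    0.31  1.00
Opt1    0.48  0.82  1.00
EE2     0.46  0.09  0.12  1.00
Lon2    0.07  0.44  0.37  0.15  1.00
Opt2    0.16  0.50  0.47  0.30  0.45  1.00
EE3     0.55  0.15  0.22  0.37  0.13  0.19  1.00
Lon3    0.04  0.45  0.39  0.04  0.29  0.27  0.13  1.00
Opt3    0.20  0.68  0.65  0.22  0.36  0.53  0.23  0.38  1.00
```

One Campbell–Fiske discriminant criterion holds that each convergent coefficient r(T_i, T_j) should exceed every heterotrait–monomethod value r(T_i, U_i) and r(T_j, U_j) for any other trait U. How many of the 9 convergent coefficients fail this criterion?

6

Checking each validity diagonal entry against its comparison values:
EE (methods 1·2): 0.46 vs {0.31, 0.15, 0.48, 0.30} → fail.
EE (methods 1·3): 0.55 vs {0.31, 0.13, 0.48, 0.23} → pass.
EE (methods 2·3): 0.37 vs {0.15, 0.13, 0.30, 0.23} → pass.
Lon (methods 1·2): 0.44 vs {0.31, 0.15, 0.82, 0.45} → fail.
Lon (methods 1·3): 0.45 vs {0.31, 0.13, 0.82, 0.38} → fail.
Lon (methods 2·3): 0.29 vs {0.15, 0.13, 0.45, 0.38} → fail.
Opt (methods 1·2): 0.47 vs {0.48, 0.30, 0.82, 0.45} → fail.
Opt (methods 1·3): 0.65 vs {0.48, 0.23, 0.82, 0.38} → fail.
Opt (methods 2·3): 0.53 vs {0.30, 0.23, 0.45, 0.38} → pass.
6 of 9 fail.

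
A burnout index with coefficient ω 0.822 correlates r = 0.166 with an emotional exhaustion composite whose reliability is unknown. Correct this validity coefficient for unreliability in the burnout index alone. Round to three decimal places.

0.183

Single correction: r_c = r_obs / √r_xx = 0.166 / √0.822 = 0.166 / 0.9066 ≈ 0.183.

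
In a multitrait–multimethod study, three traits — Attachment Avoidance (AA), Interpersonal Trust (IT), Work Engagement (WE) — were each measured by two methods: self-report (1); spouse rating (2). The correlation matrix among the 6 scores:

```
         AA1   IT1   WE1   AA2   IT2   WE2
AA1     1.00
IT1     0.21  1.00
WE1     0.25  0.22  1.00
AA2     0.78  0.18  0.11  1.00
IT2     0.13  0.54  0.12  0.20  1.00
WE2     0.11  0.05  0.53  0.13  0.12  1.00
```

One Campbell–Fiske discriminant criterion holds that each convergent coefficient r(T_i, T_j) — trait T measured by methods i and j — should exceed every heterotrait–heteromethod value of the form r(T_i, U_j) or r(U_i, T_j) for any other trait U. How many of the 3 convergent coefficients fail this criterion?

0

Checking each validity diagonal entry against its comparison values:
AA (methods 1·2): 0.78 vs {0.13, 0.18, 0.11, 0.11} → pass.
IT (methods 1·2): 0.54 vs {0.18, 0.13, 0.05, 0.12} → pass.
WE (methods 1·2): 0.53 vs {0.11, 0.11, 0.12, 0.05} → pass.
0 of 3 fail.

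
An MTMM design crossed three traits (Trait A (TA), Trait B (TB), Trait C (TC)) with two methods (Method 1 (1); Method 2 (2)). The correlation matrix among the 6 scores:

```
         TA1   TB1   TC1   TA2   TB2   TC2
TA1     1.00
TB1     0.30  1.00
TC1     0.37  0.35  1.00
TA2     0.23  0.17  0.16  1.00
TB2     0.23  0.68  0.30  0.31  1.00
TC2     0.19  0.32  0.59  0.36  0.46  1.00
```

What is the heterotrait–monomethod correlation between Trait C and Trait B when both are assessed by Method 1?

0.35

Different traits, same method: r(TC1, TB1) = 0.35.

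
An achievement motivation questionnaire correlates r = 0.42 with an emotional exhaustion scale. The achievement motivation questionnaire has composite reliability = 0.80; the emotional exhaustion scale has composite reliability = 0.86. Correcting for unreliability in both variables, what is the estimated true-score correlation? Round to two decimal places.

r_true = r_obs / √(r_xx · r_yy) = 0.42 / √(0.80 × 0.86) = 0.42 / √0.6880 = 0.42 / 0.8295 ≈ 0.51.

0.51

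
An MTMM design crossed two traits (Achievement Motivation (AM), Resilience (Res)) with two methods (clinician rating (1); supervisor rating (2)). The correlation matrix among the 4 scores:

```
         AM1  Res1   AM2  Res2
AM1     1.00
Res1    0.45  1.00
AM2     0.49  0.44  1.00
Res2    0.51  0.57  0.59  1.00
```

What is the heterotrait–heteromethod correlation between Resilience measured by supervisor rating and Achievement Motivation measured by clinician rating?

0.51

Different traits and methods: r(Res2, AM1) = 0.51.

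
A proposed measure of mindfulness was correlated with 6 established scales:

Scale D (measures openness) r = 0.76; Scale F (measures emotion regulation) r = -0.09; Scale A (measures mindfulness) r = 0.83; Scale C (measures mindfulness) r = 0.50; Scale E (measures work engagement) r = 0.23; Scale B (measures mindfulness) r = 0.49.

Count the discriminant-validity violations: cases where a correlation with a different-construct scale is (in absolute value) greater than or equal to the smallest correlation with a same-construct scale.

Convergent (same construct = mindfulness): Scale A, Scale C, Scale B.
Smallest convergent = 0.49. Discriminant |r|: 0.76, 0.09, 0.23; count ≥ 0.49 → 1.

1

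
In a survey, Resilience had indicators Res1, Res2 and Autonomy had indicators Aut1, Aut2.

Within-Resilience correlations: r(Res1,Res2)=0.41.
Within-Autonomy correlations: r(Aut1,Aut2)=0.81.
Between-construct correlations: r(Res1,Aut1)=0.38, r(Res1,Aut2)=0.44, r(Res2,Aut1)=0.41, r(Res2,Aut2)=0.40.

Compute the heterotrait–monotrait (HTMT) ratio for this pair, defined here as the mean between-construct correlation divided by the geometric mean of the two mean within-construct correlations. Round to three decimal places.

0.707

Mean between = 1.63/4 = 0.4075.
Mean within-Res = 0.41/1 = 0.4100; mean within-Aut = 0.81/1 = 0.8100.
Geometric mean = √(0.4100 × 0.8100) = 0.5763.
HTMT = 0.4075 / 0.5763 = 0.707.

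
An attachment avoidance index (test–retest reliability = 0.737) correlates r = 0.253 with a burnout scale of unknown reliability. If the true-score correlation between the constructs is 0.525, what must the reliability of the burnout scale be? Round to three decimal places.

0.315

r_true = r_obs / √(r_xx · r_yy) ⇒ 0.525 = 0.253 / √(0.737 · r_yy).
√(0.737 · r_yy) = 0.253 / 0.525 = 0.4819; 0.737 · r_yy = 0.2322; r_yy = 0.2322 / 0.737 ≈ 0.315.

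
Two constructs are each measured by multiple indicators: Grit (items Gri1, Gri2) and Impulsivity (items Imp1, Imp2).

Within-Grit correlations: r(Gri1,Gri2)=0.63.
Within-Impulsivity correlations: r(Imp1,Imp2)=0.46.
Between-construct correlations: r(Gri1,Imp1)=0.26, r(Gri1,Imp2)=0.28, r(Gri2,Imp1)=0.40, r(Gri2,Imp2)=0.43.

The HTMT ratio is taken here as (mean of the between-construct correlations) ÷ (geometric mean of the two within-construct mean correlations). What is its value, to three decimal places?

0.636

Mean between = 1.37/4 = 0.3425.
Mean within-Gri = 0.63/1 = 0.6300; mean within-Imp = 0.46/1 = 0.4600.
Geometric mean = √(0.6300 × 0.4600) = 0.5383.
HTMT = 0.3425 / 0.5383 = 0.636.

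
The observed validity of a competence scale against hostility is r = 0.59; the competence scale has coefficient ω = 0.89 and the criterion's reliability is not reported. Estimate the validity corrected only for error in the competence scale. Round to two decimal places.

0.63

Single correction: r_c = r_obs / √r_xx = 0.59 / √0.89 = 0.59 / 0.9434 ≈ 0.63.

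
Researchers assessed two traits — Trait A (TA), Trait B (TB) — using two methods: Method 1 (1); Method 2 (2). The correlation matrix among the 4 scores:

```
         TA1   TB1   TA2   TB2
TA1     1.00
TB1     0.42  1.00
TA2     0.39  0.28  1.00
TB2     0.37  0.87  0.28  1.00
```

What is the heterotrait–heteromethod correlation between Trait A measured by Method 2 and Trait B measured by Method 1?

0.28

Different traits and methods: r(TA2, TB1) = 0.28.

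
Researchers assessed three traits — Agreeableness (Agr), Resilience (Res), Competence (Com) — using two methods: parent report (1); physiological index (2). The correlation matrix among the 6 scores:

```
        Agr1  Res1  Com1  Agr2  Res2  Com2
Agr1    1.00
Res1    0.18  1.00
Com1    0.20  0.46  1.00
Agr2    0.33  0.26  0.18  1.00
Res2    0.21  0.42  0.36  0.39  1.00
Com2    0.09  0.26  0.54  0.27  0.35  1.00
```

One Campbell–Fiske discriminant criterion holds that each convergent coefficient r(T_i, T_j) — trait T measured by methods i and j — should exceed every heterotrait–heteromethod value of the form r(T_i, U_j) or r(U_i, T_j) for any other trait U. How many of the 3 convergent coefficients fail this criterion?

Checking each validity diagonal entry against its comparison values:
Agr (methods 1·2): 0.33 vs {0.21, 0.26, 0.09, 0.18} → pass.
Res (methods 1·2): 0.42 vs {0.26, 0.21, 0.26, 0.36} → pass.
Com (methods 1·2): 0.54 vs {0.18, 0.09, 0.36, 0.26} → pass.
0 of 3 fail.

0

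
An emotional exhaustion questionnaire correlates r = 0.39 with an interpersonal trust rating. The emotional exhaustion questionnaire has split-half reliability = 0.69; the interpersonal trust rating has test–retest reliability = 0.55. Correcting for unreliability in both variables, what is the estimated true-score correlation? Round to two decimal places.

0.63

r_true = r_obs / √(r_xx · r_yy) = 0.39 / √(0.69 × 0.55) = 0.39 / √0.3795 = 0.39 / 0.6160 ≈ 0.63.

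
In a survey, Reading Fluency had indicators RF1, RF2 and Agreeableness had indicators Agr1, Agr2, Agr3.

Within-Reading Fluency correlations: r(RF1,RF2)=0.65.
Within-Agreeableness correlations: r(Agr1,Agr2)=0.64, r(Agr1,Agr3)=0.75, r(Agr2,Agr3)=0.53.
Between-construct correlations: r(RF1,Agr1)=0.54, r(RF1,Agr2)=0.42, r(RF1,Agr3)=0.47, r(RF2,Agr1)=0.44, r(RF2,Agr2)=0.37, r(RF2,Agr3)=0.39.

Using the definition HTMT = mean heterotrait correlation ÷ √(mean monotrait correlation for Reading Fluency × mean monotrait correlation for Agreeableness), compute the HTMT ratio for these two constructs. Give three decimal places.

Mean heterotrait r = 2.63/6 = 0.4383.
Mean within-RF = 0.65/1 = 0.6500; mean within-Agr = 1.92/3 = 0.6400.
Geometric mean = √(0.6500 × 0.6400) = 0.6450.
HTMT = 0.4383 / 0.6450 = 0.680.

0.680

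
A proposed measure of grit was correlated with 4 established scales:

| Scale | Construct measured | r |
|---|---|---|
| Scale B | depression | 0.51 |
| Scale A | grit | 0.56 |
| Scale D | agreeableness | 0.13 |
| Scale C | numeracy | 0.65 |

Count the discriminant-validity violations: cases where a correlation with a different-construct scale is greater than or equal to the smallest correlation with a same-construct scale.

1

Convergent (same construct = grit): Scale A.
Smallest convergent = 0.56. Discriminant values: 0.51, 0.13, 0.65; count ≥ 0.56 → 1.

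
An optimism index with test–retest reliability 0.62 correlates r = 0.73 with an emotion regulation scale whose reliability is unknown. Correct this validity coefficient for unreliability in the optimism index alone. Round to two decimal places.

0.93

Single correction: r_c = r_obs / √r_xx = 0.73 / √0.62 = 0.73 / 0.7874 ≈ 0.93.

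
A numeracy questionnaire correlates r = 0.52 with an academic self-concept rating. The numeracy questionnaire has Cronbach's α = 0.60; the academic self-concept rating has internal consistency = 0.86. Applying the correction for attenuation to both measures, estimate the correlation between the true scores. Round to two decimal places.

0.72

r_true = r_obs / √(r_xx · r_yy) = 0.52 / √(0.60 × 0.86) = 0.52 / √0.5160 = 0.52 / 0.7183 ≈ 0.72.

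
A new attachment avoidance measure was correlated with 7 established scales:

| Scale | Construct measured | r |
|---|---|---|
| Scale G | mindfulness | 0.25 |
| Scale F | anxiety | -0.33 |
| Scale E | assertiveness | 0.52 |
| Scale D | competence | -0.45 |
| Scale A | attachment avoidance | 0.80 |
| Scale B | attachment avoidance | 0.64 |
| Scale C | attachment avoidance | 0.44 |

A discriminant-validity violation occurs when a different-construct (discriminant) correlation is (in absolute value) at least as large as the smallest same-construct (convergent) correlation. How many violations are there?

Convergent (same construct = attachment avoidance): Scale A, Scale B, Scale C.
Smallest convergent = 0.44. Discriminant |r|: 0.25, 0.33, 0.52, 0.45; count ≥ 0.44 → 2.

2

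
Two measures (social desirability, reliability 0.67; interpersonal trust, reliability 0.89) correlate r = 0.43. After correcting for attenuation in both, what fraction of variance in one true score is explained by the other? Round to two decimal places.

Disattenuated r = 0.43 / √(0.67 × 0.89) = 0.43 / 0.7722 = 0.5569.
Shared true-score variance = 0.5569² = 0.3101 ≈ 0.31.

0.31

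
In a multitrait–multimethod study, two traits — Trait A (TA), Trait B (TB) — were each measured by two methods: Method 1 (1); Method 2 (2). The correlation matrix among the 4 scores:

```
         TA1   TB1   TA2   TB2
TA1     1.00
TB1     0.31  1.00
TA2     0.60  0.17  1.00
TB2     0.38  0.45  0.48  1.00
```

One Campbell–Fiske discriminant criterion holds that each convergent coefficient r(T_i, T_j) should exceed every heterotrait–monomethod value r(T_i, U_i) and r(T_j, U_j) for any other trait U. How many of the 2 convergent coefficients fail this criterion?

Convergent coefficients and their comparison sets:
TA (methods 1·2): 0.60 vs {0.31, 0.48} → pass.
TB (methods 1·2): 0.45 vs {0.31, 0.48} → fail.
1 of 2 fail.

1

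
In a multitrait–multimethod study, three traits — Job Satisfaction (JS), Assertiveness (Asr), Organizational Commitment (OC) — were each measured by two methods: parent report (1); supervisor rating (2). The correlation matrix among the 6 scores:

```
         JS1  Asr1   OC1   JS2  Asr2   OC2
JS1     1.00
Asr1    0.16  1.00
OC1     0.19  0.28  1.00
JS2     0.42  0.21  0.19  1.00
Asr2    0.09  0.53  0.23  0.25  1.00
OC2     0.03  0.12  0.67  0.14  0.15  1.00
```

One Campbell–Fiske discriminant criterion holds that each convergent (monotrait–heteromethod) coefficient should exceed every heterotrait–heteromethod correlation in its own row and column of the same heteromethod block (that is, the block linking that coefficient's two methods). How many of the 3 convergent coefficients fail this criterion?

0

Checking each validity diagonal entry against its comparison values:
JS (methods 1·2): 0.42 vs {0.09, 0.21, 0.03, 0.19} → pass.
Asr (methods 1·2): 0.53 vs {0.21, 0.09, 0.12, 0.23} → pass.
OC (methods 1·2): 0.67 vs {0.19, 0.03, 0.23, 0.12} → pass.
0 of 3 fail.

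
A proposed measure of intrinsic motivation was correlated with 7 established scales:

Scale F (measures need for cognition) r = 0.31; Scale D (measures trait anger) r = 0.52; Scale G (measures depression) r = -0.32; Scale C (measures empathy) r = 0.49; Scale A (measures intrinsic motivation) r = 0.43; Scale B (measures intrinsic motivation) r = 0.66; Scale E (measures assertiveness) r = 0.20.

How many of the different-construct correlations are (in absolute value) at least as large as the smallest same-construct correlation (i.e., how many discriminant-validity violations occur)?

Convergent (same construct = intrinsic motivation): Scale A, Scale B.
Smallest convergent = 0.43. Discriminant |r|: 0.31, 0.52, 0.32, 0.49, 0.20; count ≥ 0.43 → 2.

2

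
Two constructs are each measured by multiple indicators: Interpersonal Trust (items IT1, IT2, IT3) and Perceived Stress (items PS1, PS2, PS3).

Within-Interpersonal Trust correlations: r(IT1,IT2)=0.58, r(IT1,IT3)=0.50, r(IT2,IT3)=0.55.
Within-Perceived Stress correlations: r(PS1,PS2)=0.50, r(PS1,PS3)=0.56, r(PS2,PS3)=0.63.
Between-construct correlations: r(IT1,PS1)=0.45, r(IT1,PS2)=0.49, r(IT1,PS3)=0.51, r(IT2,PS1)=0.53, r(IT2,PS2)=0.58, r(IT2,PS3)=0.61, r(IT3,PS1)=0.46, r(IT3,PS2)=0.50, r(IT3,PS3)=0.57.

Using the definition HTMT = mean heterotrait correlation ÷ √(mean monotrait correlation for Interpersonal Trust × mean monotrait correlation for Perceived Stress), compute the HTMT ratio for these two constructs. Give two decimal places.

Between-construct mean = 4.70/9 = 0.5222.
Mean within-IT = 1.63/3 = 0.5433; mean within-PS = 1.69/3 = 0.5633.
Geometric mean = √(0.5433 × 0.5633) = 0.5532.
HTMT = 0.5222 / 0.5532 = 0.94.

0.94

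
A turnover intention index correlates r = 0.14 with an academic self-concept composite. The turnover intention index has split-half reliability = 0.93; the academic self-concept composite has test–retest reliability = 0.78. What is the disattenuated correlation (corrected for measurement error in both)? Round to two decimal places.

r_true = r_obs / √(r_xx · r_yy) = 0.14 / √(0.93 × 0.78) = 0.14 / √0.7254 = 0.14 / 0.8517 ≈ 0.16.

0.16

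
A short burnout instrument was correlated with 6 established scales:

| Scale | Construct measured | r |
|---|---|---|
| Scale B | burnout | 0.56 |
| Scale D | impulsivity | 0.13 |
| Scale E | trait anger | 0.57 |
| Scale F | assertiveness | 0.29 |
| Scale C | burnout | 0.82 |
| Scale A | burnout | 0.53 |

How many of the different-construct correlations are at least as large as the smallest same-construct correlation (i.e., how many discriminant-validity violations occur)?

Convergent (same construct = burnout): Scale B, Scale C, Scale A.
Smallest convergent = 0.53. Discriminant values: 0.13, 0.57, 0.29; count ≥ 0.53 → 1.

1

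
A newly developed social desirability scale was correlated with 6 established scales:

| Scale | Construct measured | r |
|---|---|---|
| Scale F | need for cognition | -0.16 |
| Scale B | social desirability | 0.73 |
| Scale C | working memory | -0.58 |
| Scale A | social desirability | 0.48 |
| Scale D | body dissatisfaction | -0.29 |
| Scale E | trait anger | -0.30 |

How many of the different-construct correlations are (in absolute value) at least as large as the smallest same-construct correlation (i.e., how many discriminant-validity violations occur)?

Convergent (same construct = social desirability): Scale B, Scale A.
Smallest convergent = 0.48. Discriminant |r|: 0.16, 0.58, 0.29, 0.30; count ≥ 0.48 → 1.

1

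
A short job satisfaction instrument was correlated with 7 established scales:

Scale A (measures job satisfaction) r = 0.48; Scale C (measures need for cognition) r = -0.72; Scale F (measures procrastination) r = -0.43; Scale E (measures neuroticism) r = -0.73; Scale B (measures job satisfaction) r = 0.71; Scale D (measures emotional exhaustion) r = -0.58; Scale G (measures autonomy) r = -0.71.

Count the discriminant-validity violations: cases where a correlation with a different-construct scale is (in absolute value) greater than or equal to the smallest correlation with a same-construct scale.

Convergent (same construct = job satisfaction): Scale A, Scale B.
Smallest convergent = 0.48. Discriminant |r|: 0.72, 0.43, 0.73, 0.58, 0.71; count ≥ 0.48 → 4.

4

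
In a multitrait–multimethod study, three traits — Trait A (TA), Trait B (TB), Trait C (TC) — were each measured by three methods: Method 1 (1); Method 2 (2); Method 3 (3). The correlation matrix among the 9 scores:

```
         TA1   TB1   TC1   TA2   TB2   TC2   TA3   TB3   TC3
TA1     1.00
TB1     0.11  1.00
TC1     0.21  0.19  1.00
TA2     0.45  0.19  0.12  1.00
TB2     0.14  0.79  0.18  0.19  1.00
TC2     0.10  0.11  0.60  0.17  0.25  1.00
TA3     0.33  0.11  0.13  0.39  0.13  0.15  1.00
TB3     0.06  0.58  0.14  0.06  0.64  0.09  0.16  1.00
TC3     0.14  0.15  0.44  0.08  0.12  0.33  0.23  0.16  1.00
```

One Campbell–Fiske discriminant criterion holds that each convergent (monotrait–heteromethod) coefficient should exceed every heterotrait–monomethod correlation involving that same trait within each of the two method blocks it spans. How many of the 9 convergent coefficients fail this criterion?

Checking each validity diagonal entry against its comparison values:
TA (methods 1·2): 0.45 vs {0.11, 0.19, 0.21, 0.17} → pass.
TA (methods 1·3): 0.33 vs {0.11, 0.16, 0.21, 0.23} → pass.
TA (methods 2·3): 0.39 vs {0.19, 0.16, 0.17, 0.23} → pass.
TB (methods 1·2): 0.79 vs {0.11, 0.19, 0.19, 0.25} → pass.
TB (methods 1·3): 0.58 vs {0.11, 0.16, 0.19, 0.16} → pass.
TB (methods 2·3): 0.64 vs {0.19, 0.16, 0.25, 0.16} → pass.
TC (methods 1·2): 0.60 vs {0.21, 0.17, 0.19, 0.25} → pass.
TC (methods 1·3): 0.44 vs {0.21, 0.23, 0.19, 0.16} → pass.
TC (methods 2·3): 0.33 vs {0.17, 0.23, 0.25, 0.16} → pass.
0 of 9 fail.

0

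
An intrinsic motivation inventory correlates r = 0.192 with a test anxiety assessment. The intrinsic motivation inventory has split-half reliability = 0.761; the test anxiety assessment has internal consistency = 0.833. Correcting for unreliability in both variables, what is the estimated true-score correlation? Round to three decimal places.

r_true = r_obs / √(r_xx · r_yy) = 0.192 / √(0.761 × 0.833) = 0.192 / √0.633913 = 0.192 / 0.7962 ≈ 0.241.

0.241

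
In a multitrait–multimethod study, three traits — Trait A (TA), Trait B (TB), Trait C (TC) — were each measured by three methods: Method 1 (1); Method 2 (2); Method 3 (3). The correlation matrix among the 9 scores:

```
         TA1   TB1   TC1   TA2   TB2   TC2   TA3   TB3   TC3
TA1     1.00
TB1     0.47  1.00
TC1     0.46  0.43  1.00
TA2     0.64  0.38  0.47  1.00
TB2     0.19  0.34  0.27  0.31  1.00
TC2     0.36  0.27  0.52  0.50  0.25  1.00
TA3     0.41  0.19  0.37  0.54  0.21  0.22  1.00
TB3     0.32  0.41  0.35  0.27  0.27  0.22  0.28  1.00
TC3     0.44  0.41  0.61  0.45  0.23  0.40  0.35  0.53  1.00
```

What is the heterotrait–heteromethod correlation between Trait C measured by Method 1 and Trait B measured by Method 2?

Different traits and methods: r(TC1, TB2) = 0.27.

0.27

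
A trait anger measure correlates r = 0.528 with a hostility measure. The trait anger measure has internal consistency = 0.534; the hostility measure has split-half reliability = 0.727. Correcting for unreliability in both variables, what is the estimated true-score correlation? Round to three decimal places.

r_true = r_obs / √(r_xx · r_yy) = 0.528 / √(0.534 × 0.727) = 0.528 / √0.388218 = 0.528 / 0.6231 ≈ 0.847.

0.847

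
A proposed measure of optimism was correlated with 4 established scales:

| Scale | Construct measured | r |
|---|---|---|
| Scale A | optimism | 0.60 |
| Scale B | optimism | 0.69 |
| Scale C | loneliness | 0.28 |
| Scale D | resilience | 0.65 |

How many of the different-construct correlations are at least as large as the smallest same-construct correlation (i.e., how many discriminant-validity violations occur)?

1

Convergent (same construct = optimism): Scale A, Scale B.
Smallest convergent = 0.60. Discriminant values: 0.28, 0.65; count ≥ 0.60 → 1.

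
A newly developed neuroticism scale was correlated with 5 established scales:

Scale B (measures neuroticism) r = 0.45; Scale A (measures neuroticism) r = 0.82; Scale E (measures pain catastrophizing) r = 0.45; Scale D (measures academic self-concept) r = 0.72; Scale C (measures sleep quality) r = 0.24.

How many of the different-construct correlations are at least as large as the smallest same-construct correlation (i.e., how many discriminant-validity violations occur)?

Convergent (same construct = neuroticism): Scale B, Scale A.
Smallest convergent = 0.45. Discriminant values: 0.45, 0.72, 0.24; count ≥ 0.45 → 2.

2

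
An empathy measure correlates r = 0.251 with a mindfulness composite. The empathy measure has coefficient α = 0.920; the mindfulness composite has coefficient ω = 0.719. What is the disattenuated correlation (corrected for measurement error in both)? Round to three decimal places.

r_true = r_obs / √(r_xx · r_yy) = 0.251 / √(0.920 × 0.719) = 0.251 / √0.661480 = 0.251 / 0.8133 ≈ 0.309.

0.309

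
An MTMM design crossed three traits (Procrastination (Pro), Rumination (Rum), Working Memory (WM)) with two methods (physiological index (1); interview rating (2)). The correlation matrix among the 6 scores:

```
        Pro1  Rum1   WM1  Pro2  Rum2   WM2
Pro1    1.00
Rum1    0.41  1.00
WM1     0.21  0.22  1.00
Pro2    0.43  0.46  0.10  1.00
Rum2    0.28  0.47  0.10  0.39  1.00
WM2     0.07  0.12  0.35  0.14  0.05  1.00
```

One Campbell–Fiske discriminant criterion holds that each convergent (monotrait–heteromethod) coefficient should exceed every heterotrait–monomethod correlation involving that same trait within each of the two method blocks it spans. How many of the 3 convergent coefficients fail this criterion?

0

Convergent coefficients and their comparison sets:
Pro (methods 1·2): 0.43 vs {0.41, 0.39, 0.21, 0.14} → pass.
Rum (methods 1·2): 0.47 vs {0.41, 0.39, 0.22, 0.05} → pass.
WM (methods 1·2): 0.35 vs {0.21, 0.14, 0.22, 0.05} → pass.
0 of 3 fail.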